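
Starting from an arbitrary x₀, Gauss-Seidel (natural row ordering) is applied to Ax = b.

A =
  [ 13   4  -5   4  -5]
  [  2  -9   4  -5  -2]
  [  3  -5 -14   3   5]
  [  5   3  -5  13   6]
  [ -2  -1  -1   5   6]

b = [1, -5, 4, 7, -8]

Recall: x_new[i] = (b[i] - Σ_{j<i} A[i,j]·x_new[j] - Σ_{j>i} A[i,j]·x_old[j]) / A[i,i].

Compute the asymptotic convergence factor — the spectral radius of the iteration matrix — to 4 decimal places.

0.8755

Let D = diag(13, -9, -14, 13, 6); L, U the strict triangles.
Gauss-Seidel: T = -(D+L)⁻¹U, row 0 first, T[0,4] = -(-5)/(13) = +0.3846; later rows by forward substitution.
  T[0,:] = [+0.0000, -0.3077, +0.3846, -0.3077, +0.3846]
  T[1,:] = [+0.0000, -0.0684, +0.5299, -0.6239, -0.1368]
  T[2,:] = [+0.0000, -0.0415, -0.1068, +0.3712, +0.4884]
  T[3,:] = [+0.0000, +0.1182, -0.3113, +0.4051, -0.3901]
  T[4,:] = [+0.0000, -0.2193, +0.4581, -0.4823, +0.5119]
|eigenvalues of T|: 0.8755, 0.3476, 0.1217, 0.1217, 0.0000.
spectral radius ρ = 0.8755; 0.8755 < 1: convergent.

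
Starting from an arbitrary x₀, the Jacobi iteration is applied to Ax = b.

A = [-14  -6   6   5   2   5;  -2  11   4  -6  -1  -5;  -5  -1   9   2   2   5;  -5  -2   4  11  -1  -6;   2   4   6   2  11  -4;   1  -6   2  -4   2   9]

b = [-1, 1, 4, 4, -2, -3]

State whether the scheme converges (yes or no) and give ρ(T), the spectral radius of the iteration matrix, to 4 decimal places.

no, ρ = 1.1367

Let D = diag(-14, 11, 9, 11, 11, 9); L, U the strict triangles.
Jacobi: T = -D⁻¹(L+U), T[0,4] = -(2)/(-14) = +0.1429; T[0,0] = 0.
  T[0,:] = [+0.0000 -0.4286 +0.4286 +0.3571 +0.1429 +0.3571]
  T[1,:] = [+0.1818 +0.0000 -0.3636 +0.5455 +0.0909 +0.4545]
  T[2,:] = [+0.5556 +0.1111 +0.0000 -0.2222 -0.2222 -0.5556]
  T[3,:] = [+0.4545 +0.1818 -0.3636 +0.0000 +0.0909 +0.5455]
  T[4,:] = [-0.1818 -0.3636 -0.5455 -0.1818 +0.0000 +0.3636]
  T[5,:] = [-0.1111 +0.6667 -0.2222 +0.4444 -0.2222 +0.0000]
|λ(T)| sorted: 1.1367, 0.8305, 0.5056, 0.4795, 0.4795, 0.3540.
spectral radius ρ = 1.1367; 1.1367 > 1 ⇒ diverges.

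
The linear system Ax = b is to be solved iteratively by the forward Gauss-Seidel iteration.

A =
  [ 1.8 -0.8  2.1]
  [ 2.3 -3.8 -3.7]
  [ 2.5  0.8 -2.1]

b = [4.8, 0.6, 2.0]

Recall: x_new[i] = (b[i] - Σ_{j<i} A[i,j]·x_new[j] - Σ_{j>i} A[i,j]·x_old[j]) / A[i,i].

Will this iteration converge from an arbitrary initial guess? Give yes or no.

A = D + L + U where D = diag(1.8, -3.8, -2.1).
T_GS = -(D+L)⁻¹U: row 0 first, T[0,2] = -(2.1)/(1.8) = -1.1667; later rows by forward substitution.
  T[0,:] = [+0.0000, +0.4444, -1.1667]
  T[1,:] = [+0.0000, +0.2690, -1.6798]
  T[2,:] = [+0.0000, +0.6316, -2.0288]
|eigenvalues of T|: 1.3889, 0.3709, 0.0000.
ρ(T) = max|λ| = 1.3889; 1.3889 > 1 ⇒ diverges.

no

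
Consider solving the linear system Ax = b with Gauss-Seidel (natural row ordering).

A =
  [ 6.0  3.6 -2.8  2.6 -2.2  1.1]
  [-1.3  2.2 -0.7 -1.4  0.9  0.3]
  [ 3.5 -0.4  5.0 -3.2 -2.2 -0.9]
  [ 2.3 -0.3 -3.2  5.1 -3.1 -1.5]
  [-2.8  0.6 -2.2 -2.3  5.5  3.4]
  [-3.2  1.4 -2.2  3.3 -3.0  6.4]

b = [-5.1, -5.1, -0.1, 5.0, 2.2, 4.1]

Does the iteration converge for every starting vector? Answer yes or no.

no

Let D = diag(6, 2.2, 5, 5.1, 5.5, 6.4); L, U the strict triangles.
GS T = -(D+L)⁻¹U: row 0 first, T[0,5] = -(1.1)/(6) = -0.1833; later rows by forward substitution.
  T[0,:] = [+0.0000  -0.6000  +0.4667  -0.4333  +0.3667  -0.1833]
  T[1,:] = [+0.0000  -0.3545  +0.5939  +0.3803  -0.1924  -0.2447]
  T[2,:] = [+0.0000  +0.3916  -0.2792  +0.9738  +0.1679  +0.2888]
  T[3,:] = [+0.0000  +0.4955  -0.3507  +0.8288  +0.5365  +0.5436]
  T[4,:] = [+0.0000  +0.0971  -0.0855  +0.4740  +0.4992  -0.3420]
  T[5,:] = [+0.0000  -0.2978  +0.1482  -0.1703  +0.2405  -0.3795]
moduli |λ_i(T)| = 1.1409, 0.7338, 0.3098, 0.3098, 0.2856, 0.0000.
ρ(T) = max|λ| = 1.1409; 1.1409 > 1: divergent.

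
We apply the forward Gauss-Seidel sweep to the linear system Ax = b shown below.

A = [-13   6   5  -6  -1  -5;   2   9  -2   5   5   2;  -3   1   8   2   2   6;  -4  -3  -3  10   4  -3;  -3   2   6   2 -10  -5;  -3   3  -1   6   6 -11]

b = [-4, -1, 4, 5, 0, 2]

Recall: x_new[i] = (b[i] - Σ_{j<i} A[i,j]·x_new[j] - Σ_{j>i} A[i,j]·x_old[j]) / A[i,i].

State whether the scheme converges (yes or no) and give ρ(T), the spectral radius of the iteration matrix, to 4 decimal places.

Diagonal D = diag(-13, 9, 8, 10, -10, -11); L, U strict lower/upper.
GS T = -(D+L)⁻¹U: row 0 first, T[0,4] = -(-1)/(-13) = -0.0769; later rows by forward substitution.
  T[0,:] = [+0.0000 +0.4615 +0.3846 -0.4615 -0.0769 -0.3846]
  T[1,:] = [+0.0000 -0.1026 +0.1368 -0.4530 -0.5385 -0.1368]
  T[2,:] = [+0.0000 +0.1859 +0.1271 -0.3665 -0.2115 -0.8771]
  T[3,:] = [+0.0000 +0.2096 +0.2330 -0.4304 -0.6558 -0.1580]
  T[4,:] = [+0.0000 -0.0055 +0.0349 -0.2581 -0.3427 -0.9699]
  T[5,:] = [+0.0000 -0.0594 +0.0670 -0.3399 -0.6513 -0.4679]
|eigenvalues of T|: 1.3557, 0.3168, 0.2436, 0.2436, 0.0549, 0.0000.
spectral radius ρ = 1.3557; 1.3557 > 1 ⇒ diverges.

no, ρ = 1.3557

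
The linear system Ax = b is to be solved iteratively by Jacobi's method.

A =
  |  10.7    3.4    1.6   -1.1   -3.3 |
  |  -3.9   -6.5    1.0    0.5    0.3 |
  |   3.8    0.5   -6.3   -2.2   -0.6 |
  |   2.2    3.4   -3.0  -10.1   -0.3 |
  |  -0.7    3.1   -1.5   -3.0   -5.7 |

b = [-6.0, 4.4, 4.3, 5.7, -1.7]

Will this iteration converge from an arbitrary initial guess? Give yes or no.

yes

Diagonal D = diag(10.7, -6.5, -6.3, -10.1, -5.7); L, U strict lower/upper.
Jacobi: T = -D⁻¹(L+U), T[0,1] = -(3.4)/(10.7) = -0.3178; T[0,0] = 0.
  T[0,:] = [+0.0000, -0.3178, -0.1495, +0.1028, +0.3084]
  T[1,:] = [-0.6000, +0.0000, +0.1538, +0.0769, +0.0462]
  T[2,:] = [+0.6032, +0.0794, +0.0000, -0.3492, -0.0952]
  T[3,:] = [+0.2178, +0.3366, -0.2970, +0.0000, -0.0297]
  T[4,:] = [-0.1228, +0.5439, -0.2632, -0.5263, +0.0000]
eigenvalue magnitudes: 0.8625, 0.5100, 0.5100, 0.2611, 0.0637.
ρ = 0.8625; 0.8625 < 1, so it converges for any x₀.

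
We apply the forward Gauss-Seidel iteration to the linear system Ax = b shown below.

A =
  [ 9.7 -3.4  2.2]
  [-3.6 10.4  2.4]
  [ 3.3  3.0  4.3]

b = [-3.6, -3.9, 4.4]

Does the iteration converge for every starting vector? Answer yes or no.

yes

A = D + L + U where D = diag(9.7, 10.4, 4.3).
GS T = -(D+L)⁻¹U: row 0 first, T[0,2] = -(2.2)/(9.7) = -0.2268; later rows by forward substitution.
  T[0,:] = [+0.0000 +0.3505 -0.2268]
  T[1,:] = [+0.0000 +0.1213 -0.3093]
  T[2,:] = [+0.0000 -0.3537 +0.3898]
moduli |λ_i(T)| = 0.6125, 0.1013, 0.0000.
ρ = 0.6125; 0.6125 < 1 ⇒ converges.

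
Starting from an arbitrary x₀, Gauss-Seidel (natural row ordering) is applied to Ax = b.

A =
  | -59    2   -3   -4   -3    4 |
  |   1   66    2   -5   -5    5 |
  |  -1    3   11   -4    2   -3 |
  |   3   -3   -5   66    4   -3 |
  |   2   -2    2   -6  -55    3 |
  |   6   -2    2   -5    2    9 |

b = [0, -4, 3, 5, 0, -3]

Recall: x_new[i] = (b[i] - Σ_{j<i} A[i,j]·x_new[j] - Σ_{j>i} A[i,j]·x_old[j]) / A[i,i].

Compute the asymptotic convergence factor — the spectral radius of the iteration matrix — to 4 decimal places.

0.1813

Let D = diag(-59, 66, 11, 66, -55, 9); L, U the strict triangles.
Gauss-Seidel: T = -(D+L)⁻¹U, row 0 first, T[0,2] = -(-3)/(-59) = -0.0508; later rows by forward substitution.
  T[0,:] = [+0.0000  +0.0339  -0.0508  -0.0678  -0.0508  +0.0678]
  T[1,:] = [+0.0000  -0.0005  -0.0295  +0.0768  +0.0765  -0.0768]
  T[2,:] = [+0.0000  +0.0032  +0.0034  +0.3365  -0.2073  +0.2998]
  T[3,:] = [+0.0000  -0.0013  +0.0012  +0.0321  -0.0705  +0.0616]
  T[4,:] = [+0.0000  +0.0015  -0.0008  +0.0035  -0.0045  +0.0640]
  T[5,:] = [+0.0000  -0.0245  +0.0274  +0.0045  +0.0588  -0.1089]
moduli |λ_i(T)| = 0.1813, 0.0694, 0.0694, 0.0307, 0.0307, 0.0000.
ρ(T) = max|λ| = 0.1813; 0.1813 < 1 ⇒ converges.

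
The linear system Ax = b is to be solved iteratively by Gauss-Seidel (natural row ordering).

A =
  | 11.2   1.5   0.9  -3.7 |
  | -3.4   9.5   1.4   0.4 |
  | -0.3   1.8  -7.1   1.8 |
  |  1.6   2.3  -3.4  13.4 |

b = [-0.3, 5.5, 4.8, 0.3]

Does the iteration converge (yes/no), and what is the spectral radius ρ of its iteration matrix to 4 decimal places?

yes, ρ = 0.1598

A = D + L + U where D = diag(11.2, 9.5, -7.1, 13.4).
Gauss-Seidel: T = -(D+L)⁻¹U, row 0 first, T[0,3] = -(-3.7)/(11.2) = +0.3304; later rows by forward substitution.
  T[0,:] = [+0.0000 -0.1339 -0.0804 +0.3304]
  T[1,:] = [+0.0000 -0.0479 -0.1761 +0.0761]
  T[2,:] = [+0.0000 -0.0065 -0.0413 +0.2589]
  T[3,:] = [+0.0000 +0.0226 +0.0294 +0.0132]
|eigenvalues of T|: 0.1598, 0.0611, 0.0611, 0.0000.
ρ = 0.1598; 0.1598 < 1, so it converges for any x₀.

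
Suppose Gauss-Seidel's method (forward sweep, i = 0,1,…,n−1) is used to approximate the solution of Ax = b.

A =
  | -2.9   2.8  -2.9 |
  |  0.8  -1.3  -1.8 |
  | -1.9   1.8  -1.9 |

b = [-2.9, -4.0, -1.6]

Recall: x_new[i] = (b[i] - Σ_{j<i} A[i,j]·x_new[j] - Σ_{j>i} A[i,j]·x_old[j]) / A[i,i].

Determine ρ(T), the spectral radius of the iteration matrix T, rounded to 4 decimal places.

1.3162

Write A = D+L+U with D = diag(-2.9, -1.3, -1.9).
Gauss-Seidel: T = -(D+L)⁻¹U, row 0 first, T[0,2] = -(-2.9)/(-2.9) = -1.0000; later rows by forward substitution.
  T[0,:] = [+0.0000 +0.9655 -1.0000]
  T[1,:] = [+0.0000 +0.5942 -2.0000]
  T[2,:] = [+0.0000 -0.4026 -0.8947]
moduli |λ_i(T)| = 1.3162, 1.0157, 0.0000.
ρ(T) = max|λ| = 1.3162; 1.3162 > 1 ⇒ diverges.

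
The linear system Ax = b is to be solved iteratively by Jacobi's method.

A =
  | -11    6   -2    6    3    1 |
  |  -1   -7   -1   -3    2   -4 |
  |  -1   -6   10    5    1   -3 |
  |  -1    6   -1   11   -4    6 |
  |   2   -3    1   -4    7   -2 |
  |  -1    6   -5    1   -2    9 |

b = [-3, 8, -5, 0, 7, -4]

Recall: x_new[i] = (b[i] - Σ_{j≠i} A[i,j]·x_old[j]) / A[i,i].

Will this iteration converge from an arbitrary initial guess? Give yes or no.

no

Write A = D+L+U with D = diag(-11, -7, 10, 11, 7, 9).
Jacobi: T = -D⁻¹(L+U), T[0,1] = -(6)/(-11) = +0.5455; T[0,0] = 0.
  T[0,:] = [+0.0000 +0.5455 -0.1818 +0.5455 +0.2727 +0.0909]
  T[1,:] = [-0.1429 +0.0000 -0.1429 -0.4286 +0.2857 -0.5714]
  T[2,:] = [+0.1000 +0.6000 +0.0000 -0.5000 -0.1000 +0.3000]
  T[3,:] = [+0.0909 -0.5455 +0.0909 +0.0000 +0.3636 -0.5455]
  T[4,:] = [-0.2857 +0.4286 -0.1429 +0.5714 +0.0000 +0.2857]
  T[5,:] = [+0.1111 -0.6667 +0.5556 -0.1111 +0.2222 +0.0000]
|λ(T)| sorted: 1.3193, 0.5552, 0.4629, 0.4629, 0.1679, 0.0043.
ρ = 1.3193; 1.3193 > 1 ⇒ diverges.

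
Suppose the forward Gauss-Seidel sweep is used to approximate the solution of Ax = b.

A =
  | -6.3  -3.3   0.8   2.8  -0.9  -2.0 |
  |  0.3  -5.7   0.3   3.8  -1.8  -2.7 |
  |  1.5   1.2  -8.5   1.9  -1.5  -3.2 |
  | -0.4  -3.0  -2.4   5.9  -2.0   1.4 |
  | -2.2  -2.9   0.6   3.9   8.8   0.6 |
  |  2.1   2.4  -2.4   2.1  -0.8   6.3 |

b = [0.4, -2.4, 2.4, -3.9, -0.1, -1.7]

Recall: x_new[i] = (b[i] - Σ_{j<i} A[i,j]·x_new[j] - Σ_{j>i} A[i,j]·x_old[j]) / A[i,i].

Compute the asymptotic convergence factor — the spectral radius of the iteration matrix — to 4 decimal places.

Write A = D+L+U with D = diag(-6.3, -5.7, -8.5, 5.9, 8.8, 6.3).
GS T = -(D+L)⁻¹U: row 0 first, T[0,5] = -(-2)/(-6.3) = -0.3175; later rows by forward substitution.
  T[0,:] = [+0.0000 -0.5238 +0.1270 +0.4444 -0.1429 -0.3175]
  T[1,:] = [+0.0000 -0.0276 +0.0593 +0.6901 -0.3233 -0.4904]
  T[2,:] = [+0.0000 -0.0963 +0.0308 +0.3994 -0.2473 -0.5017]
  T[3,:] = [+0.0000 -0.0887 +0.0513 +0.5435 +0.0643 -0.7123]
  T[4,:] = [+0.0000 -0.0942 +0.0265 +0.0704 -0.1539 +0.0407]
  T[5,:] = [+0.0000 +0.1660 -0.0669 -0.4311 +0.0356 +0.3441]
|roots of det(T-λI)|: 0.8699, 0.3072, 0.2597, 0.0766, 0.0089, 0.0000.
ρ(T) = max|λ| = 0.8699; 0.8699 < 1, so it converges for any x₀.

0.8699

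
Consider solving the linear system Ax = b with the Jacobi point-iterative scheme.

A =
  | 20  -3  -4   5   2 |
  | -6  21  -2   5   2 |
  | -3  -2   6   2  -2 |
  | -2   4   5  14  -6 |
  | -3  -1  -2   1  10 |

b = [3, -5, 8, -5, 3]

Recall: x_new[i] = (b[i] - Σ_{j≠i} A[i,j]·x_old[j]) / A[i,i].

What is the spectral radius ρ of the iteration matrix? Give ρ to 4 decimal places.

0.5947

A = D + L + U where D = diag(20, 21, 6, 14, 10).
T_J = -D⁻¹(L+U): T[4,1] = -(-1)/(10) = +0.1000; T[4,4] = 0.
  T[0,:] = [+0.0000 +0.1500 +0.2000 -0.2500 -0.1000]
  T[1,:] = [+0.2857 +0.0000 +0.0952 -0.2381 -0.0952]
  T[2,:] = [+0.5000 +0.3333 +0.0000 -0.3333 +0.3333]
  T[3,:] = [+0.1429 -0.2857 -0.3571 +0.0000 +0.4286]
  T[4,:] = [+0.3000 +0.1000 +0.2000 -0.1000 +0.0000]
|eigenvalues of T|: 0.5947, 0.3941, 0.2453, 0.2453, 0.2251.
ρ = 0.5947; 0.5947 < 1: convergent.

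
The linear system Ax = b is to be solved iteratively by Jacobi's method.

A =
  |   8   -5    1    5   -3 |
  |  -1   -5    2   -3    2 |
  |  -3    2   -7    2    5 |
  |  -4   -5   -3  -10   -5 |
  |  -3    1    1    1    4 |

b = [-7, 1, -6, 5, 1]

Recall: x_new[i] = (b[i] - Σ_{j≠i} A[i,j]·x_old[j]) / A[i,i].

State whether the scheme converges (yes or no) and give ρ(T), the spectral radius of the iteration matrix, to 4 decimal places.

no, ρ = 1.1591

Diagonal D = diag(8, -5, -7, -10, 4); L, U strict lower/upper.
Jacobi T = -D⁻¹(L+U): T[1,2] = -(2)/(-5) = +0.4000; T[1,1] = 0.
  T[0,:] = [+0.0000 +0.6250 -0.1250 -0.6250 +0.3750]
  T[1,:] = [-0.2000 +0.0000 +0.4000 -0.6000 +0.4000]
  T[2,:] = [-0.4286 +0.2857 +0.0000 +0.2857 +0.7143]
  T[3,:] = [-0.4000 -0.5000 -0.3000 +0.0000 -0.5000]
  T[4,:] = [+0.7500 -0.2500 -0.2500 -0.2500 +0.0000]
moduli |λ_i(T)| = 1.1591, 0.6989, 0.6989, 0.6564, 0.6564.
spectral radius ρ = 1.1591; 1.1591 > 1 ⇒ diverges.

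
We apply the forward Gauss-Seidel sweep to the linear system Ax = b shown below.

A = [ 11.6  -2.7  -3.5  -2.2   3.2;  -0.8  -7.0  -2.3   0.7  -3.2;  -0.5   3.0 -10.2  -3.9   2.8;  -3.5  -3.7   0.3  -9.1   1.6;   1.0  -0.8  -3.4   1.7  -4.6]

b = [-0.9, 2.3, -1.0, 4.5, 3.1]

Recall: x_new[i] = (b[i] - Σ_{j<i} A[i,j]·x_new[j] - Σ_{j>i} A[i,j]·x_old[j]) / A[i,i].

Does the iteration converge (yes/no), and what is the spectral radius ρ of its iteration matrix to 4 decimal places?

yes, ρ = 0.5195

Let D = diag(11.6, -7, -10.2, -9.1, -4.6); L, U the strict triangles.
GS T = -(D+L)⁻¹U: row 0 first, T[0,2] = -(-3.5)/(11.6) = +0.3017; later rows by forward substitution.
  T[0,:] = [+0.0000 +0.2328 +0.3017 +0.1897 -0.2759]
  T[1,:] = [+0.0000 -0.0266 -0.3631 +0.0783 -0.4256]
  T[2,:] = [+0.0000 -0.0192 -0.1216 -0.3686 +0.1629]
  T[3,:] = [+0.0000 -0.0793 +0.0276 -0.1169 +0.4603]
  T[4,:] = [+0.0000 +0.0401 +0.2288 +0.2568 +0.0638]
eigenvalue magnitudes: 0.5195, 0.1454, 0.1216, 0.1216, 0.0000.
spectral radius ρ = 0.5195; 0.5195 < 1, so it converges for any x₀.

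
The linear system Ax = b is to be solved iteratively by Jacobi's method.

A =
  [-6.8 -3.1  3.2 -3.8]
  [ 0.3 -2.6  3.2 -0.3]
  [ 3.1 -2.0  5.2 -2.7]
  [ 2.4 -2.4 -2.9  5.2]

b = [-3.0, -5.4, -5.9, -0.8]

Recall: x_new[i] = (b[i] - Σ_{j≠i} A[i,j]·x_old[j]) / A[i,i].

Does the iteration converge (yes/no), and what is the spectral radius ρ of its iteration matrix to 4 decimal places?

Diagonal D = diag(-6.8, -2.6, 5.2, 5.2); L, U strict lower/upper.
T_J = -D⁻¹(L+U): T[1,2] = -(3.2)/(-2.6) = +1.2308; T[1,1] = 0.
  T[0,:] = [+0.0000, -0.4559, +0.4706, -0.5588]
  T[1,:] = [+0.1154, +0.0000, +1.2308, -0.1154]
  T[2,:] = [-0.5962, +0.3846, +0.0000, +0.5192]
  T[3,:] = [-0.4615, +0.4615, +0.5577, +0.0000]
|roots of det(T-λI)|: 1.1561, 0.6249, 0.6249, 0.4281.
ρ(T) = max|λ| = 1.1561; 1.1561 > 1: divergent.

no, ρ = 1.1561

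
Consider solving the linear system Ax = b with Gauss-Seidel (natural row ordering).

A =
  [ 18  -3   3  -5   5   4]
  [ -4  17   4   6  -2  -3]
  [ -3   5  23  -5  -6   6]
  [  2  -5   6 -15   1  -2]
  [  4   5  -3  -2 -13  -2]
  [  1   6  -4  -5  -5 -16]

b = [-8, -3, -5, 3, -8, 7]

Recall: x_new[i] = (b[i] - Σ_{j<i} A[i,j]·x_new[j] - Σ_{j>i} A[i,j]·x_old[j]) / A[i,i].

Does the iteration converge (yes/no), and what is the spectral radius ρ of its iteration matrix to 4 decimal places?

yes, ρ = 0.5488

A = D + L + U where D = diag(18, 17, 23, -15, -13, -16).
GS T = -(D+L)⁻¹U: row 0 first, T[0,3] = -(-5)/(18) = +0.2778; later rows by forward substitution.
  T[0,:] = [+0.0000  +0.1667  -0.1667  +0.2778  -0.2778  -0.2222]
  T[1,:] = [+0.0000  +0.0392  -0.2745  -0.2876  +0.0523  +0.1242]
  T[2,:] = [+0.0000  +0.0132  +0.0379  +0.3161  +0.2133  -0.3169]
  T[3,:] = [+0.0000  +0.0144  +0.0845  +0.2594  +0.0975  -0.3311]
  T[4,:] = [+0.0000  +0.0611  -0.1786  -0.1380  -0.1296  -0.0504]
  T[5,:] = [+0.0000  -0.0018  -0.0934  -0.2074  -0.0410  +0.2311]
|roots of det(T-λI)|: 0.5488, 0.1100, 0.1100, 0.0287, 0.0287, 0.0000.
ρ(T) = max|λ| = 0.5488; 0.5488 < 1 ⇒ converges.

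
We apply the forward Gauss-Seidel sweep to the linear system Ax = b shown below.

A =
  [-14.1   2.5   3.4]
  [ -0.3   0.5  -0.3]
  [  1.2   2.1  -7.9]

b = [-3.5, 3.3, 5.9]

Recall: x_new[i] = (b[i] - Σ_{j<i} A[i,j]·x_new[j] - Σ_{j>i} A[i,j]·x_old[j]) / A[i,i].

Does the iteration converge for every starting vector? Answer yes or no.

yes

A = D + L + U where D = diag(-14.1, 0.5, -7.9).
Gauss-Seidel: T = -(D+L)⁻¹U, row 0 first, T[0,2] = -(3.4)/(-14.1) = +0.2411; later rows by forward substitution.
  T[0,:] = [+0.0000 +0.1773 +0.2411]
  T[1,:] = [+0.0000 +0.1064 +0.7447]
  T[2,:] = [+0.0000 +0.0552 +0.2346]
|eigenvalues of T|: 0.3831, 0.0422, 0.0000.
ρ(T) = max|λ| = 0.3831; 0.3831 < 1 ⇒ converges.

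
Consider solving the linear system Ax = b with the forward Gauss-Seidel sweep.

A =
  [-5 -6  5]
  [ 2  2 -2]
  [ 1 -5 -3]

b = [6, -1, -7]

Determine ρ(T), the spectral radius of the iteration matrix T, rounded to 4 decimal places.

Split A = D + L + U, D = diag(-5, 2, -3).
GS T = -(D+L)⁻¹U: row 0 first, T[0,2] = -(5)/(-5) = +1.0000; later rows by forward substitution.
  T[0,:] = [+0.0000  -1.2000  +1.0000]
  T[1,:] = [+0.0000  +1.2000  +0.0000]
  T[2,:] = [+0.0000  -2.4000  +0.3333]
|eigenvalues of T|: 1.2000, 0.3333, 0.0000.
ρ = 1.2000; 1.2000 > 1, so it fails to converge.

1.2000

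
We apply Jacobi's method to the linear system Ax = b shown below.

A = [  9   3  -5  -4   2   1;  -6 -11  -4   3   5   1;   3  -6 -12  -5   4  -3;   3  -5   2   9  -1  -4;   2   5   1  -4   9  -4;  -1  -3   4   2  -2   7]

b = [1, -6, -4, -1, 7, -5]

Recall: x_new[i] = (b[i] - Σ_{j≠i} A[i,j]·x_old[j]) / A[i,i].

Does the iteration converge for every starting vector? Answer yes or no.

no

Write A = D+L+U with D = diag(9, -11, -12, 9, 9, 7).
Jacobi: T = -D⁻¹(L+U), T[2,5] = -(-3)/(-12) = -0.2500; T[2,2] = 0.
  T[0,:] = [+0.0000  -0.3333  +0.5556  +0.4444  -0.2222  -0.1111]
  T[1,:] = [-0.5455  +0.0000  -0.3636  +0.2727  +0.4545  +0.0909]
  T[2,:] = [+0.2500  -0.5000  +0.0000  -0.4167  +0.3333  -0.2500]
  T[3,:] = [-0.3333  +0.5556  -0.2222  +0.0000  +0.1111  +0.4444]
  T[4,:] = [-0.2222  -0.5556  -0.1111  +0.4444  +0.0000  +0.4444]
  T[5,:] = [+0.1429  +0.4286  -0.5714  -0.2857  +0.2857  +0.0000]
|eigenvalues of T|: 1.1375, 0.7149, 0.7149, 0.4866, 0.4866, 0.1582.
ρ = 1.1375; 1.1375 > 1 ⇒ diverges.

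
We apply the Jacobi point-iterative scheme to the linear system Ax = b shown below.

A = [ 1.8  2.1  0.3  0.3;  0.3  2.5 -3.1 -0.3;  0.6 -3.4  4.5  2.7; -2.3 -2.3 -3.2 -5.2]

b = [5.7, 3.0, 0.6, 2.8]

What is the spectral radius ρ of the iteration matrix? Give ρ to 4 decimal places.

Write A = D+L+U with D = diag(1.8, 2.5, 4.5, -5.2).
T_J = -D⁻¹(L+U): T[3,1] = -(-2.3)/(-5.2) = -0.4423; T[3,3] = 0.
  T[0,:] = [+0.0000 -1.1667 -0.1667 -0.1667]
  T[1,:] = [-0.1200 +0.0000 +1.2400 +0.1200]
  T[2,:] = [-0.1333 +0.7556 +0.0000 -0.6000]
  T[3,:] = [-0.4423 -0.4423 -0.6154 +0.0000]
|roots of det(T-λI)|: 1.2375, 0.9358, 0.9358, 0.4840.
spectral radius ρ = 1.2375; 1.2375 > 1, so it fails to converge.

1.2375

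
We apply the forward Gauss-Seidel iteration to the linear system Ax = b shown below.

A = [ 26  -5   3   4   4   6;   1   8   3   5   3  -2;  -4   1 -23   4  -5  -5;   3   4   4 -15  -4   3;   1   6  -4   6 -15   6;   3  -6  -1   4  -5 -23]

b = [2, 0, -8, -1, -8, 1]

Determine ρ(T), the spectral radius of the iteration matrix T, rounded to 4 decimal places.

Split A = D + L + U, D = diag(26, 8, -23, -15, -15, -23).
Gauss-Seidel: T = -(D+L)⁻¹U, row 0 first, T[0,3] = -(4)/(26) = -0.1538; later rows by forward substitution.
  T[0,:] = [+0.0000  +0.1923  -0.1154  -0.1538  -0.1538  -0.2308]
  T[1,:] = [+0.0000  -0.0240  -0.3606  -0.6058  -0.3558  +0.2788]
  T[2,:] = [+0.0000  -0.0345  +0.0044  +0.1743  -0.2061  -0.1651]
  T[3,:] = [+0.0000  +0.0229  -0.1181  -0.1458  -0.4473  +0.1842]
  T[4,:] = [+0.0000  +0.0215  -0.2003  -0.3574  -0.2765  +0.6139]
  T[5,:] = [+0.0000  +0.0321  +0.1018  +0.1827  +0.0640  -0.1971]
moduli |λ_i(T)| = 0.7953, 0.1775, 0.1676, 0.1676, 0.0440, 0.0000.
ρ(T) = max|λ| = 0.7953; 0.7953 < 1, so it converges for any x₀.

0.7953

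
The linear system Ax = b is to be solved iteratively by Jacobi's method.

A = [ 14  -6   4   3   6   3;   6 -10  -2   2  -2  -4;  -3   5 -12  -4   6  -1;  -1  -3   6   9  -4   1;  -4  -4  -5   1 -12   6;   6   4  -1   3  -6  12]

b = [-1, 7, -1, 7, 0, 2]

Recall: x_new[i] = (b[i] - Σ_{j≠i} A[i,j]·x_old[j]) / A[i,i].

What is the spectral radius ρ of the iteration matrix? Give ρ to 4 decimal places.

Split A = D + L + U, D = diag(14, -10, -12, 9, -12, 12).
Jacobi T = -D⁻¹(L+U): T[4,0] = -(-4)/(-12) = -0.3333; T[4,4] = 0.
  T[0,:] = [+0.0000, +0.4286, -0.2857, -0.2143, -0.4286, -0.2143]
  T[1,:] = [+0.6000, +0.0000, -0.2000, +0.2000, -0.2000, -0.4000]
  T[2,:] = [-0.2500, +0.4167, +0.0000, -0.3333, +0.5000, -0.0833]
  T[3,:] = [+0.1111, +0.3333, -0.6667, +0.0000, +0.4444, -0.1111]
  T[4,:] = [-0.3333, -0.3333, -0.4167, +0.0833, +0.0000, +0.5000]
  T[5,:] = [-0.5000, -0.3333, +0.0833, -0.2500, +0.5000, +0.0000]
moduli |λ_i(T)| = 1.2019, 0.7423, 0.5064, 0.3164, 0.3164, 0.2060.
spectral radius ρ = 1.2019; 1.2019 > 1 ⇒ diverges.

1.2019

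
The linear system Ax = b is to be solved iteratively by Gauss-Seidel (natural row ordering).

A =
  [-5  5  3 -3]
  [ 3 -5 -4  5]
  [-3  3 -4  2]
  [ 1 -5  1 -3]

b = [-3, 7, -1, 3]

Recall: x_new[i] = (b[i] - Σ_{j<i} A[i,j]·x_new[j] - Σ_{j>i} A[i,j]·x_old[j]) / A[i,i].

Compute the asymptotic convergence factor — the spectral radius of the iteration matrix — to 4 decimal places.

Split A = D + L + U, D = diag(-5, -5, -4, -3).
GS T = -(D+L)⁻¹U: row 0 first, T[0,1] = -(5)/(-5) = +1.0000; later rows by forward substitution.
  T[0,:] = [+0.0000, +1.0000, +0.6000, -0.6000]
  T[1,:] = [+0.0000, +0.6000, -0.4400, +0.6400]
  T[2,:] = [+0.0000, -0.3000, -0.7800, +1.4300]
  T[3,:] = [+0.0000, -0.7667, +0.6733, -0.7900]
|eigenvalues of T|: 1.6023, 0.4456, 0.1867, 0.0000.
ρ(T) = max|λ| = 1.6023; 1.6023 > 1: divergent.

1.6023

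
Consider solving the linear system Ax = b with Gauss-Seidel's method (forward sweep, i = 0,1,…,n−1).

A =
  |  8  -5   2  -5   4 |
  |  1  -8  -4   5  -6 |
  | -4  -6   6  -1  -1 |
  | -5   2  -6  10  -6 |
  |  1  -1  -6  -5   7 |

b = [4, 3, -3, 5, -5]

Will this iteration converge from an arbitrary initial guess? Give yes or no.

no

Let D = diag(8, -8, 6, 10, 7); L, U the strict triangles.
GS T = -(D+L)⁻¹U: row 0 first, T[0,3] = -(-5)/(8) = +0.6250; later rows by forward substitution.
  T[0,:] = [+0.0000 +0.6250 -0.2500 +0.6250 -0.5000]
  T[1,:] = [+0.0000 +0.0781 -0.5312 +0.7031 -0.8125]
  T[2,:] = [+0.0000 +0.4948 -0.6979 +1.2865 -0.9792]
  T[3,:] = [+0.0000 +0.5938 -0.4375 +0.9437 -0.0750]
  T[4,:] = [+0.0000 +0.7701 -0.9509 +1.7879 -0.9375]
|eigenvalues of T|: 1.1805, 0.6346, 0.0772, 0.0772, 0.0000.
ρ(T) = max|λ| = 1.1805; 1.1805 > 1, so it fails to converge.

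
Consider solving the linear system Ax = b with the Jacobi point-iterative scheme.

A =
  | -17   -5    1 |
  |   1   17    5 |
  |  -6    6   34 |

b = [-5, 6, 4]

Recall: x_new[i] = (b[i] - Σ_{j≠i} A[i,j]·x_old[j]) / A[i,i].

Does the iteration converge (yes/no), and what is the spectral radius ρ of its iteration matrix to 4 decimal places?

Split A = D + L + U, D = diag(-17, 17, 34).
Jacobi T = -D⁻¹(L+U): T[2,1] = -(6)/(34) = -0.1765; T[2,2] = 0.
  T[0,:] = [+0.0000 -0.2941 +0.0588]
  T[1,:] = [-0.0588 +0.0000 -0.2941]
  T[2,:] = [+0.1765 -0.1765 +0.0000]
eigenvalue magnitudes: 0.3529, 0.2121, 0.2121.
spectral radius ρ = 0.3529; 0.3529 < 1: convergent.

yes, ρ = 0.3529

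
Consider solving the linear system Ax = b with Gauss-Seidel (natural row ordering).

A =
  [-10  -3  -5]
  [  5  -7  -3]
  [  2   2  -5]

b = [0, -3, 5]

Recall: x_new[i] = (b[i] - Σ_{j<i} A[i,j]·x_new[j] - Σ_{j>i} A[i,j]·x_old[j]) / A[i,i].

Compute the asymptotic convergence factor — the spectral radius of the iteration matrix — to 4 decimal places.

Diagonal D = diag(-10, -7, -5); L, U strict lower/upper.
GS T = -(D+L)⁻¹U: row 0 first, T[0,2] = -(-5)/(-10) = -0.5000; later rows by forward substitution.
  T[0,:] = [+0.0000, -0.3000, -0.5000]
  T[1,:] = [+0.0000, -0.2143, -0.7857]
  T[2,:] = [+0.0000, -0.2057, -0.5143]
|roots of det(T-λI)|: 0.7934, 0.0648, 0.0000.
ρ = 0.7934; 0.7934 < 1, so it converges for any x₀.

0.7934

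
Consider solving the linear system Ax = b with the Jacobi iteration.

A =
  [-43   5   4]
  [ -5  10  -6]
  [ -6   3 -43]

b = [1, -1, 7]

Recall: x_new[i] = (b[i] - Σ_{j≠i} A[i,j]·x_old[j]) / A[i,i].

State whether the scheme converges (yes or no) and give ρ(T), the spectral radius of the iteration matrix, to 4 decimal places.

Diagonal D = diag(-43, 10, -43); L, U strict lower/upper.
T_J = -D⁻¹(L+U): T[1,0] = -(-5)/(10) = +0.5000; T[1,1] = 0.
  T[0,:] = [+0.0000  +0.1163  +0.0930]
  T[1,:] = [+0.5000  +0.0000  +0.6000]
  T[2,:] = [-0.1395  +0.0698  +0.0000]
moduli |λ_i(T)| = 0.3269, 0.2463, 0.0806.
ρ = 0.3269; 0.3269 < 1, so it converges for any x₀.

yes, ρ = 0.3269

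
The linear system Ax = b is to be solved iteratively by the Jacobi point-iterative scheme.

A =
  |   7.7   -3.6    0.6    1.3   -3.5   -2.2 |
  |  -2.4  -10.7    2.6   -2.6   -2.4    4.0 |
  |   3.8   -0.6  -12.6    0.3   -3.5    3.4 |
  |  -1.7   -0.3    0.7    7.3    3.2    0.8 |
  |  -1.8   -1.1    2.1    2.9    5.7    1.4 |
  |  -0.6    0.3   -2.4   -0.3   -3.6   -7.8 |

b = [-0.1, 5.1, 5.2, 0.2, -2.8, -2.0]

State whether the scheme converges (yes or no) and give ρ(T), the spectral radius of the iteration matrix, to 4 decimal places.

yes, ρ = 0.8473

A = D + L + U where D = diag(7.7, -10.7, -12.6, 7.3, 5.7, -7.8).
T_J = -D⁻¹(L+U): T[3,4] = -(3.2)/(7.3) = -0.4384; T[3,3] = 0.
  T[0,:] = [+0.0000 +0.4675 -0.0779 -0.1688 +0.4545 +0.2857]
  T[1,:] = [-0.2243 +0.0000 +0.2430 -0.2430 -0.2243 +0.3738]
  T[2,:] = [+0.3016 -0.0476 +0.0000 +0.0238 -0.2778 +0.2698]
  T[3,:] = [+0.2329 +0.0411 -0.0959 +0.0000 -0.4384 -0.1096]
  T[4,:] = [+0.3158 +0.1930 -0.3684 -0.5088 +0.0000 -0.2456]
  T[5,:] = [-0.0769 +0.0385 -0.3077 -0.0385 -0.4615 +0.0000]
|roots of det(T-λI)|: 0.8473, 0.5459, 0.5055, 0.5055, 0.3111, 0.3111.
spectral radius ρ = 0.8473; 0.8473 < 1 ⇒ converges.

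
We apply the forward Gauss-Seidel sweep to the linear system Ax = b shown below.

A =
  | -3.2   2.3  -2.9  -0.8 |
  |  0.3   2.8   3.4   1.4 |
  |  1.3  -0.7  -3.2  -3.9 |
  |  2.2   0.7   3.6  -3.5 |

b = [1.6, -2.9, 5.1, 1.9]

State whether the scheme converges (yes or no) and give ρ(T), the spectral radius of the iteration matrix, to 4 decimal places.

Write A = D+L+U with D = diag(-3.2, 2.8, -3.2, -3.5).
T_GS = -(D+L)⁻¹U: row 0 first, T[0,2] = -(-2.9)/(-3.2) = -0.9062; later rows by forward substitution.
  T[0,:] = [+0.0000, +0.7188, -0.9062, -0.2500]
  T[1,:] = [+0.0000, -0.0770, -1.1172, -0.4732]
  T[2,:] = [+0.0000, +0.3088, -0.1238, -1.2168]
  T[3,:] = [+0.0000, +0.7540, -0.9204, -1.5033]
|roots of det(T-λI)|: 1.4657, 0.8051, 0.5666, 0.0000.
ρ = 1.4657; 1.4657 > 1 ⇒ diverges.

no, ρ = 1.4657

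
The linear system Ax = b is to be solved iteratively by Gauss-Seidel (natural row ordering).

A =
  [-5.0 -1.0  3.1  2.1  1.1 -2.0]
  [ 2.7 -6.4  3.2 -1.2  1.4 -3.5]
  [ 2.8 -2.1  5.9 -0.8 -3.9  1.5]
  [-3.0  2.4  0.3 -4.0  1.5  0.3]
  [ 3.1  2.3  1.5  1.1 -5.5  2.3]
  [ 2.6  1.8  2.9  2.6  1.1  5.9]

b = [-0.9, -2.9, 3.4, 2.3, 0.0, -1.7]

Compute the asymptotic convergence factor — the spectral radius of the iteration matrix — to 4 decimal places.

Let D = diag(-5, -6.4, 5.9, -4, -5.5, 5.9); L, U the strict triangles.
Gauss-Seidel: T = -(D+L)⁻¹U, row 0 first, T[0,1] = -(-1)/(-5) = -0.2000; later rows by forward substitution.
  T[0,:] = [+0.0000 -0.2000 +0.6200 +0.4200 +0.2200 -0.4000]
  T[1,:] = [+0.0000 -0.0844 +0.7616 -0.0103 +0.3116 -0.7156]
  T[2,:] = [+0.0000 +0.0649 -0.0232 -0.0674 +0.6675 -0.3191]
  T[3,:] = [+0.0000 +0.1042 -0.0098 -0.3262 +0.4470 -0.0783]
  T[4,:] = [+0.0000 -0.1095 +0.6596 +0.1488 +0.5257 -0.2092]
  T[5,:] = [+0.0000 +0.0565 -0.6128 -0.0328 -0.8151 +0.6250]
|eigenvalues of T|: 1.3842, 0.6818, 0.2259, 0.2205, 0.0199, 0.0000.
ρ(T) = max|λ| = 1.3842; 1.3842 > 1 ⇒ diverges.

1.3842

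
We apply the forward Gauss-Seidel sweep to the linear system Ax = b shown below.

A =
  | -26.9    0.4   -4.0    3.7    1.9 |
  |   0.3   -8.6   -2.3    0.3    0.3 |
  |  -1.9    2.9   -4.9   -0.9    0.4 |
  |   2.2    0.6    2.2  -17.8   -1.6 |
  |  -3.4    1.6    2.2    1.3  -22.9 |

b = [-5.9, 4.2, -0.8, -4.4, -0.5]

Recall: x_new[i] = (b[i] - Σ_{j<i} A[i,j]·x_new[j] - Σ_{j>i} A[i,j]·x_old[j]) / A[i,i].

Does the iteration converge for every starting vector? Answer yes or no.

Split A = D + L + U, D = diag(-26.9, -8.6, -4.9, -17.8, -22.9).
Gauss-Seidel: T = -(D+L)⁻¹U, row 0 first, T[0,4] = -(1.9)/(-26.9) = +0.0706; later rows by forward substitution.
  T[0,:] = [+0.0000 +0.0149 -0.1487 +0.1375 +0.0706]
  T[1,:] = [+0.0000 +0.0005 -0.2726 +0.0397 +0.0373]
  T[2,:] = [+0.0000 -0.0055 -0.1037 -0.2135 +0.0763]
  T[3,:] = [+0.0000 +0.0012 -0.0404 -0.0081 -0.0705]
  T[4,:] = [+0.0000 -0.0026 -0.0092 -0.0386 -0.0045]
eigenvalue magnitudes: 0.1668, 0.0857, 0.0261, 0.0261, 0.0000.
spectral radius ρ = 0.1668; 0.1668 < 1 ⇒ converges.

yes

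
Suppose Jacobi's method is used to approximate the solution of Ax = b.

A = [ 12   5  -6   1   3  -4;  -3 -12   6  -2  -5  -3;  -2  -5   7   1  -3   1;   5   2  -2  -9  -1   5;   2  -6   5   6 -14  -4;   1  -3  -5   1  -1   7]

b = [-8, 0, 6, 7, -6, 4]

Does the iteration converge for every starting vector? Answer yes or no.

no

Let D = diag(12, -12, 7, -9, -14, 7); L, U the strict triangles.
Jacobi T = -D⁻¹(L+U): T[0,4] = -(3)/(12) = -0.2500; T[0,0] = 0.
  T[0,:] = [+0.0000 -0.4167 +0.5000 -0.0833 -0.2500 +0.3333]
  T[1,:] = [-0.2500 +0.0000 +0.5000 -0.1667 -0.4167 -0.2500]
  T[2,:] = [+0.2857 +0.7143 +0.0000 -0.1429 +0.4286 -0.1429]
  T[3,:] = [+0.5556 +0.2222 -0.2222 +0.0000 -0.1111 +0.5556]
  T[4,:] = [+0.1429 -0.4286 +0.3571 +0.4286 +0.0000 -0.2857]
  T[5,:] = [-0.1429 +0.4286 +0.7143 -0.1429 +0.1429 +0.0000]
|λ(T)| sorted: 1.1986, 0.5541, 0.5541, 0.5437, 0.5437, 0.3481.
spectral radius ρ = 1.1986; 1.1986 > 1: divergent.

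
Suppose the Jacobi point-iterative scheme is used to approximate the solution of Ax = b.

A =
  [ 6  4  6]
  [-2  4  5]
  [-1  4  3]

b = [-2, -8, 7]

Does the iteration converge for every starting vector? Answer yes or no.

Let D = diag(6, 4, 3); L, U the strict triangles.
Jacobi T = -D⁻¹(L+U): T[0,1] = -(4)/(6) = -0.6667; T[0,0] = 0.
  T[0,:] = [+0.0000  -0.6667  -1.0000]
  T[1,:] = [+0.5000  +0.0000  -1.2500]
  T[2,:] = [+0.3333  -1.3333  +0.0000]
|eigenvalues of T|: 1.3115, 0.8486, 0.8486.
spectral radius ρ = 1.3115; 1.3115 > 1 ⇒ diverges.

no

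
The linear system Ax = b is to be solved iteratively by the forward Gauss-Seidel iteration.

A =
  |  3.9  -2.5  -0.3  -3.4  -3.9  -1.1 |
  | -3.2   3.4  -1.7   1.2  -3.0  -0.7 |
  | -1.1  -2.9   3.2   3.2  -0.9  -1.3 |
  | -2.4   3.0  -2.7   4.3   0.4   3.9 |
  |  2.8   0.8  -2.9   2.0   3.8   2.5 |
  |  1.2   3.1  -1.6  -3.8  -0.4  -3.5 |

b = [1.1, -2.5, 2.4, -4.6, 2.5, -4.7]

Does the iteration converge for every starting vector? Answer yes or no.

Split A = D + L + U, D = diag(3.9, 3.4, 3.2, 4.3, 3.8, -3.5).
T_GS = -(D+L)⁻¹U: row 0 first, T[0,5] = -(-1.1)/(3.9) = +0.2821; later rows by forward substitution.
  T[0,:] = [+0.0000  +0.6410  +0.0769  +0.8718  +1.0000  +0.2821]
  T[1,:] = [+0.0000  +0.6033  +0.5724  +0.4676  +1.8235  +0.4713]
  T[2,:] = [+0.0000  +0.7671  +0.5452  -0.2766  +2.2776  +0.9304]
  T[3,:] = [+0.0000  +0.4185  -0.0141  -0.0133  +0.6230  -0.4942]
  T[4,:] = [+0.0000  -0.2342  +0.2463  -0.9449  +0.2895  +0.0052]
  T[5,:] = [+0.0000  -0.0242  +0.2713  +0.9619  +0.2073  +0.6249]
|roots of det(T-λI)|: 1.4702, 1.0181, 1.0181, 0.3444, 0.0128, 0.0000.
spectral radius ρ = 1.4702; 1.4702 > 1, so it fails to converge.

no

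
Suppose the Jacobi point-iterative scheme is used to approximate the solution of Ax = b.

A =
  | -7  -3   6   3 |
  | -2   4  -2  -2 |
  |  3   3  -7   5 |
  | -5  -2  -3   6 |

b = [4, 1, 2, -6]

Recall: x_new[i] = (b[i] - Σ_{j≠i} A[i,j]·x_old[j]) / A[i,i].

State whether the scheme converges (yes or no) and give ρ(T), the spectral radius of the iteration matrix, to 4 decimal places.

no, ρ = 1.3751

Write A = D+L+U with D = diag(-7, 4, -7, 6).
Jacobi: T = -D⁻¹(L+U), T[2,0] = -(3)/(-7) = +0.4286; T[2,2] = 0.
  T[0,:] = [+0.0000, -0.4286, +0.8571, +0.4286]
  T[1,:] = [+0.5000, +0.0000, +0.5000, +0.5000]
  T[2,:] = [+0.4286, +0.4286, +0.0000, +0.7143]
  T[3,:] = [+0.8333, +0.3333, +0.5000, +0.0000]
|λ(T)| sorted: 1.3751, 0.6727, 0.6727, 0.1558.
spectral radius ρ = 1.3751; 1.3751 > 1, so it fails to converge.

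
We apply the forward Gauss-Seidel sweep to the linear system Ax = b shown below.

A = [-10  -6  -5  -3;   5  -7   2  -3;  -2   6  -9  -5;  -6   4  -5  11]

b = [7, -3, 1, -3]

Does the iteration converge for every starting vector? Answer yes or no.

yes

A = D + L + U where D = diag(-10, -7, -9, 11).
Gauss-Seidel: T = -(D+L)⁻¹U, row 0 first, T[0,2] = -(-5)/(-10) = -0.5000; later rows by forward substitution.
  T[0,:] = [+0.0000  -0.6000  -0.5000  -0.3000]
  T[1,:] = [+0.0000  -0.4286  -0.0714  -0.6429]
  T[2,:] = [+0.0000  -0.1524  +0.0635  -0.9175]
  T[3,:] = [+0.0000  -0.2407  -0.2179  -0.3469]
|eigenvalues of T|: 0.9368, 0.3734, 0.1485, 0.0000.
ρ = 0.9368; 0.9368 < 1 ⇒ converges.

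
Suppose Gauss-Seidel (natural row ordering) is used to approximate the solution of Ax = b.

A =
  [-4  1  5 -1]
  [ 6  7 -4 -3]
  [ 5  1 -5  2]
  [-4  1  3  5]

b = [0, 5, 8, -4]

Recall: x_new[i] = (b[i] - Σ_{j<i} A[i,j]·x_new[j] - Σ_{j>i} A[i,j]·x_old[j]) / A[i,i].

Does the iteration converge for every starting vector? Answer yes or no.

Diagonal D = diag(-4, 7, -5, 5); L, U strict lower/upper.
T_GS = -(D+L)⁻¹U: row 0 first, T[0,2] = -(5)/(-4) = +1.2500; later rows by forward substitution.
  T[0,:] = [+0.0000  +0.2500  +1.2500  -0.2500]
  T[1,:] = [+0.0000  -0.2143  -0.5000  +0.6429]
  T[2,:] = [+0.0000  +0.2071  +1.1500  +0.2786]
  T[3,:] = [+0.0000  +0.1186  +0.4100  -0.4957]
|λ(T)| sorted: 1.1607, 0.6611, 0.0596, 0.0000.
ρ(T) = max|λ| = 1.1607; 1.1607 > 1, so it fails to converge.

no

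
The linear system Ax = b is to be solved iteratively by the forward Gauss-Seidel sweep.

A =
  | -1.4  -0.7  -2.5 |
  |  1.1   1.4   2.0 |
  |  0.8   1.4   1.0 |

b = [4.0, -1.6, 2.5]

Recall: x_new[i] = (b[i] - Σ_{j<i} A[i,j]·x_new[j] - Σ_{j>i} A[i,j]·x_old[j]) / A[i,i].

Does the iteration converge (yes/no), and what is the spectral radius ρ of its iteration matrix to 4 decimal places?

no, ρ = 1.4678

A = D + L + U where D = diag(-1.4, 1.4, 1).
GS T = -(D+L)⁻¹U: row 0 first, T[0,2] = -(-2.5)/(-1.4) = -1.7857; later rows by forward substitution.
  T[0,:] = [+0.0000  -0.5000  -1.7857]
  T[1,:] = [+0.0000  +0.3929  -0.0255]
  T[2,:] = [+0.0000  -0.1500  +1.4643]
moduli |λ_i(T)| = 1.4678, 0.3893, 0.0000.
ρ(T) = max|λ| = 1.4678; 1.4678 > 1: divergent.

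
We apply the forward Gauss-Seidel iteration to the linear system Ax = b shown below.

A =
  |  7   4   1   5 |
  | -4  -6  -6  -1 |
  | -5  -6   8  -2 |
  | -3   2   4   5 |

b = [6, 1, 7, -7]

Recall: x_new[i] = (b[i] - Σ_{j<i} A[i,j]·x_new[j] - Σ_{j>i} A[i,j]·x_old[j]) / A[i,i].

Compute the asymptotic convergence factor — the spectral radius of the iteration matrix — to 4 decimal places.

0.8922

Diagonal D = diag(7, -6, 8, 5); L, U strict lower/upper.
T_GS = -(D+L)⁻¹U: row 0 first, T[0,1] = -(4)/(7) = -0.5714; later rows by forward substitution.
  T[0,:] = [+0.0000 -0.5714 -0.1429 -0.7143]
  T[1,:] = [+0.0000 +0.3810 -0.9048 +0.3095]
  T[2,:] = [+0.0000 -0.0714 -0.7679 +0.0357]
  T[3,:] = [+0.0000 -0.4381 +0.8905 -0.5810]
|roots of det(T-λI)|: 0.8922, 0.3501, 0.2744, 0.0000.
spectral radius ρ = 0.8922; 0.8922 < 1: convergent.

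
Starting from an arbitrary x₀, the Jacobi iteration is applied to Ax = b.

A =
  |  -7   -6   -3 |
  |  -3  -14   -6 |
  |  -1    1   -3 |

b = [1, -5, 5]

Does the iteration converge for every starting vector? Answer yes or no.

Let D = diag(-7, -14, -3); L, U the strict triangles.
Jacobi T = -D⁻¹(L+U): T[1,0] = -(-3)/(-14) = -0.2143; T[1,1] = 0.
  T[0,:] = [+0.0000, -0.8571, -0.4286]
  T[1,:] = [-0.2143, +0.0000, -0.4286]
  T[2,:] = [-0.3333, +0.3333, +0.0000]
moduli |λ_i(T)| = 0.5839, 0.3966, 0.3966.
spectral radius ρ = 0.5839; 0.5839 < 1 ⇒ converges.

yes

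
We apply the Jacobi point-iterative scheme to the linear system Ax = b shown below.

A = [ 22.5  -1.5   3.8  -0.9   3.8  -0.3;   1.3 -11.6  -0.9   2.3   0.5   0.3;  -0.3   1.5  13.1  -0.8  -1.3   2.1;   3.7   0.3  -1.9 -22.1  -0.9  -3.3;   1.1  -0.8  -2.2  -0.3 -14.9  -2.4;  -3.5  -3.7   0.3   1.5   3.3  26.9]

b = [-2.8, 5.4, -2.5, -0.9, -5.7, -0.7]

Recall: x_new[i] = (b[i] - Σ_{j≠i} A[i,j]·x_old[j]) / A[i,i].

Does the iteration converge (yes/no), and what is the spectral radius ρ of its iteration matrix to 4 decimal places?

yes, ρ = 0.2691

Write A = D+L+U with D = diag(22.5, -11.6, 13.1, -22.1, -14.9, 26.9).
T_J = -D⁻¹(L+U): T[4,3] = -(-0.3)/(-14.9) = -0.0201; T[4,4] = 0.
  T[0,:] = [+0.0000 +0.0667 -0.1689 +0.0400 -0.1689 +0.0133]
  T[1,:] = [+0.1121 +0.0000 -0.0776 +0.1983 +0.0431 +0.0259]
  T[2,:] = [+0.0229 -0.1145 +0.0000 +0.0611 +0.0992 -0.1603]
  T[3,:] = [+0.1674 +0.0136 -0.0860 +0.0000 -0.0407 -0.1493]
  T[4,:] = [+0.0738 -0.0537 -0.1477 -0.0201 +0.0000 -0.1611]
  T[5,:] = [+0.1301 +0.1375 -0.0112 -0.0558 -0.1227 +0.0000]
eigenvalue magnitudes: 0.2691, 0.1857, 0.1854, 0.1854, 0.0427, 0.0324.
ρ = 0.2691; 0.2691 < 1 ⇒ converges.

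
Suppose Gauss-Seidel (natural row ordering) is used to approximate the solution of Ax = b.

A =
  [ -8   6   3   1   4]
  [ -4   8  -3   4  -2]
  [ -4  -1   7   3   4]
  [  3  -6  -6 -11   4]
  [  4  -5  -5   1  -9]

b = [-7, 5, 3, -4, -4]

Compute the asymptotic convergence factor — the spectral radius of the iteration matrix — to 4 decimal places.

Split A = D + L + U, D = diag(-8, 8, 7, -11, -9).
GS T = -(D+L)⁻¹U: row 0 first, T[0,2] = -(3)/(-8) = +0.3750; later rows by forward substitution.
  T[0,:] = [+0.0000  +0.7500  +0.3750  +0.1250  +0.5000]
  T[1,:] = [+0.0000  +0.3750  +0.5625  -0.4375  +0.5000]
  T[2,:] = [+0.0000  +0.4821  +0.2946  -0.4196  -0.2143]
  T[3,:] = [+0.0000  -0.2630  -0.3653  +0.5016  +0.3442]
  T[4,:] = [+0.0000  -0.1721  -0.3501  +0.5875  +0.1017]
moduli |λ_i(T)| = 1.2740, 0.4447, 0.3465, 0.0992, 0.0000.
ρ = 1.2740; 1.2740 > 1: divergent.

1.2740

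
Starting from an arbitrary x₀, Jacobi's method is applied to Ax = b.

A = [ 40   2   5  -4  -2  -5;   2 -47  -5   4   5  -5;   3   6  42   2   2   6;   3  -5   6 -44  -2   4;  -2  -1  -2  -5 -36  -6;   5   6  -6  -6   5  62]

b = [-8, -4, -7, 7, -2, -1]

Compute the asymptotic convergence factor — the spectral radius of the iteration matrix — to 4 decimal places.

0.2095

Let D = diag(40, -47, 42, -44, -36, 62); L, U the strict triangles.
T_J = -D⁻¹(L+U): T[4,0] = -(-2)/(-36) = -0.0556; T[4,4] = 0.
  T[0,:] = [+0.0000 -0.0500 -0.1250 +0.1000 +0.0500 +0.1250]
  T[1,:] = [+0.0426 +0.0000 -0.1064 +0.0851 +0.1064 -0.1064]
  T[2,:] = [-0.0714 -0.1429 +0.0000 -0.0476 -0.0476 -0.1429]
  T[3,:] = [+0.0682 -0.1136 +0.1364 +0.0000 -0.0455 +0.0909]
  T[4,:] = [-0.0556 -0.0278 -0.0556 -0.1389 +0.0000 -0.1667]
  T[5,:] = [-0.0806 -0.0968 +0.0968 +0.0968 -0.0806 +0.0000]
|roots of det(T-λI)|: 0.2095, 0.1531, 0.1302, 0.1302, 0.0720, 0.0720.
spectral radius ρ = 0.2095; 0.2095 < 1, so it converges for any x₀.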